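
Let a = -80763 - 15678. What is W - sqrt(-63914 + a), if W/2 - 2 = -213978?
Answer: -427952 - I*sqrt(160355) ≈ -4.2795e+5 - 400.44*I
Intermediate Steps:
W = -427952 (W = 4 + 2*(-213978) = 4 - 427956 = -427952)
a = -96441
W - sqrt(-63914 + a) = -427952 - sqrt(-63914 - 96441) = -427952 - sqrt(-160355) = -427952 - I*sqrt(160355)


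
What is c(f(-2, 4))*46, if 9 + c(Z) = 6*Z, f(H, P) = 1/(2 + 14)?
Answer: -1587/4 ≈ -396.75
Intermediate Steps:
f(H, P) = 1/16
c(Z) = -9 + 6*Z
c(f(-2, 4))*46 = (-9 + 6*(1/16))*46 = (-9 + 3/8)*46 = -69/8*46 = -1587/4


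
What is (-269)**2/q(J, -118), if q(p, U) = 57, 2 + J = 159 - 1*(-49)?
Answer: 72361/57 ≈ 1269.5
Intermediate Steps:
J = 206 (J = -2 + (159 - 1*(-49)) = -2 + (159 + 49) = -2 + 208 = 206)
(-269)**2/q(J, -118) = (-269)**2/57 = 72361*(1/57) = 72361/57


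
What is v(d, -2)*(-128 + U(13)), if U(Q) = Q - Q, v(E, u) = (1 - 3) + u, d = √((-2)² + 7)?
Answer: 512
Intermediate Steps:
d = √11 (d = √(4 + 7) = √11 ≈ 3.3166)
v(E, u) = -2 + u
U(Q) = 0
v(d, -2)*(-128 + U(13)) = (-2 - 2)*(-128 + 0) = -4*(-128) = 512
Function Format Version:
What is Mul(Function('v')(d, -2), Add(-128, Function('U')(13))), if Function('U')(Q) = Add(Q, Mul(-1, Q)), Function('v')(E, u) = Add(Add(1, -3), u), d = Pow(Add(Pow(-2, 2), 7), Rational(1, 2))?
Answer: 512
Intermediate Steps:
d = Pow(11, Rational(1, 2)) (d = Pow(Add(4, 7), Rational(1, 2)) = Pow(11, Rational(1, 2)) ≈ 3.3166)
Function('v')(E, u) = Add(-2, u)
Function('U')(Q) = 0
Mul(Function('v')(d, -2), Add(-128, Function('U')(13))) = Mul(Add(-2, -2), Add(-128, 0)) = Mul(-4, -128) = 512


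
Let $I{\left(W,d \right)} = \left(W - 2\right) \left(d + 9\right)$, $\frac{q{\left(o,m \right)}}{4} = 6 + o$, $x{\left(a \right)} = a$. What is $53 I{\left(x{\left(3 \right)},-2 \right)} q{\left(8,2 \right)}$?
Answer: $20776$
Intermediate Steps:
$q{\left(o,m \right)} = 24 + 4 o$ ($q{\left(o,m \right)} = 4 \left(6 + o\right) = 24 + 4 o$)
$I{\left(W,d \right)} = \left(-2 + W\right) \left(9 + d\right)$
$53 I{\left(x{\left(3 \right)},-2 \right)} q{\left(8,2 \right)} = 53 \left(-18 - -4 + 9 \cdot 3 + 3 \left(-2\right)\right) \left(24 + 4 \cdot 8\right) = 53 \left(-18 + 4 + 27 - 6\right) \left(24 + 32\right) = 53 \cdot 7 \cdot 56 = 371 \cdot 56 = 20776$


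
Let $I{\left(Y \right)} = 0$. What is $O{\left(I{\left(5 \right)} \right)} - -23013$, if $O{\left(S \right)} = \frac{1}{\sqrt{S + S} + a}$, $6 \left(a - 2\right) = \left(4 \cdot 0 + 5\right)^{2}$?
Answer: $\frac{851487}{37} \approx 23013.0$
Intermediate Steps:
$a = \frac{37}{6}$ ($a = 2 + \frac{\left(4 \cdot 0 + 5\right)^{2}}{6} = 2 + \frac{\left(0 + 5\right)^{2}}{6} = 2 + \frac{5^{2}}{6} = 2 + \frac{1}{6} \cdot 25 = 2 + \frac{25}{6} = \frac{37}{6} \approx 6.1667$)
$O{\left(S \right)} = \frac{1}{\frac{37}{6} + \sqrt{2} \sqrt{S}}$ ($O{\left(S \right)} = \frac{1}{\sqrt{S + S} + \frac{37}{6}} = \frac{1}{\sqrt{2 S} + \frac{37}{6}} = \frac{1}{\sqrt{2} \sqrt{S} + \frac{37}{6}} = \frac{1}{\frac{37}{6} + \sqrt{2} \sqrt{S}}$)
$O{\left(I{\left(5 \right)} \right)} - -23013 = \frac{6}{37 + 6 \sqrt{2} \sqrt{0}} - -23013 = \frac{6}{37 + 6 \sqrt{2} \cdot 0} + 23013 = \frac{6}{37 + 0} + 23013 = \frac{6}{37} + 23013 = \frac{851487}{37}$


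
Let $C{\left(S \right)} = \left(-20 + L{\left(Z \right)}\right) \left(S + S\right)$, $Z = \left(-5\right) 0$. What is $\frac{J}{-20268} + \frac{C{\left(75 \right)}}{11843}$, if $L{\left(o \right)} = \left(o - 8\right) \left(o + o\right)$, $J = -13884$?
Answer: $\frac{8635351}{20002827} \approx 0.43171$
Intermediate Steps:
$Z = 0$
$L{\left(o \right)} = 2 o \left(-8 + o\right)$ ($L{\left(o \right)} = \left(-8 + o\right) 2 o = 2 o \left(-8 + o\right)$)
$C{\left(S \right)} = - 40 S$ ($C{\left(S \right)} = \left(-20 + 2 \cdot 0 \left(-8 + 0\right)\right) \left(S + S\right) = \left(-20 + 2 \cdot 0 \left(-8\right)\right) 2 S = \left(-20 + 0\right) 2 S = - 20 \cdot 2 S = - 40 S$)
$\frac{J}{-20268} + \frac{C{\left(75 \right)}}{11843} = - \frac{13884}{-20268} + \frac{\left(-40\right) 75}{11843} = \left(-13884\right) \left(- \frac{1}{20268}\right) - \frac{3000}{11843} = \frac{1157}{1689} - \frac{3000}{11843} = \frac{8635351}{20002827}$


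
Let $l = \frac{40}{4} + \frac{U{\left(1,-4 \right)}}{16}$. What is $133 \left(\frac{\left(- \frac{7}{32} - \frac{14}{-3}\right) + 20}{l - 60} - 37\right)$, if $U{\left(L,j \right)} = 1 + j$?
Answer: $- \frac{24021529}{4818} \approx -4985.8$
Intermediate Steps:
$l = \frac{157}{16}$ ($l = \frac{40}{4} + \frac{1 - 4}{16} = 40 \cdot \frac{1}{4} - \frac{3}{16} = 10 - \frac{3}{16} = \frac{157}{16} \approx 9.8125$)
$133 \left(\frac{\left(- \frac{7}{32} - \frac{14}{-3}\right) + 20}{l - 60} - 37\right) = 133 \left(\frac{\left(- \frac{7}{32} - \frac{14}{-3}\right) + 20}{\frac{157}{16} - 60} - 37\right) = 133 \left(\frac{\left(\left(-7\right) \frac{1}{32} - - \frac{14}{3}\right) + 20}{- \frac{803}{16}} - 37\right) = 133 \left(\left(\left(- \frac{7}{32} + \frac{14}{3}\right) + 20\right) \left(- \frac{16}{803}\right) - 37\right) = 133 \left(\left(\frac{427}{96} + 20\right) \left(- \frac{16}{803}\right) - 37\right) = 133 \left(\frac{2347}{96} \left(- \frac{16}{803}\right) - 37\right) = 133 \left(- \frac{2347}{4818} - 37\right) = 133 \left(- \frac{180613}{4818}\right) = - \frac{24021529}{4818}$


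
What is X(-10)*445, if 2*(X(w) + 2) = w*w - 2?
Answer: 20915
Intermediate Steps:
X(w) = -3 + w**2/2 (X(w) = -2 + (w*w - 2)/2 = -2 + (w**2 - 2)/2 = -2 + (-2 + w**2)/2 = -2 + (-1 + w**2/2) = -3 + w**2/2)
X(-10)*445 = (-3 + (1/2)*(-10)**2)*445 = (-3 + (1/2)*100)*445 = (-3 + 50)*445 = 47*445 = 20915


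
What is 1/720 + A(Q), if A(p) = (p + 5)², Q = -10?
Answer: 18001/720 ≈ 25.001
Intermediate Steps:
A(p) = (5 + p)²
1/720 + A(Q) = 1/720 + (5 - 10)² = 1/720 + (-5)² = 1/720 + 25 = 18001/720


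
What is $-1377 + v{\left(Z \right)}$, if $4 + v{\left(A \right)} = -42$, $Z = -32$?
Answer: $-1423$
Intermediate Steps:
$v{\left(A \right)} = -46$ ($v{\left(A \right)} = -4 - 42 = -46$)
$-1377 + v{\left(Z \right)} = -1377 - 46 = -1423$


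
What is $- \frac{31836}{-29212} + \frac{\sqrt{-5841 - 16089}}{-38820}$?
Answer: $\frac{7959}{7303} - \frac{i \sqrt{21930}}{38820} \approx 1.0898 - 0.0038147 i$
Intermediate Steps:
$- \frac{31836}{-29212} + \frac{\sqrt{-5841 - 16089}}{-38820} = \left(-31836\right) \left(- \frac{1}{29212}\right) + \sqrt{-21930} \left(- \frac{1}{38820}\right) = \frac{7959}{7303} + i \sqrt{21930} \left(- \frac{1}{38820}\right) = \frac{7959}{7303} - \frac{i \sqrt{21930}}{38820}$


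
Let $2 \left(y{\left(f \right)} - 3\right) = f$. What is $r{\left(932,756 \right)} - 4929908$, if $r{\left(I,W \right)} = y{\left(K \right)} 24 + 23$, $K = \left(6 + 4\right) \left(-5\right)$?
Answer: $-4930413$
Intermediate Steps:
$K = -50$ ($K = 10 \left(-5\right) = -50$)
$y{\left(f \right)} = 3 + \frac{f}{2}$
$r{\left(I,W \right)} = -505$ ($r{\left(I,W \right)} = \left(3 + \frac{1}{2} \left(-50\right)\right) 24 + 23 = \left(3 - 25\right) 24 + 23 = \left(-22\right) 24 + 23 = -528 + 23 = -505$)
$r{\left(932,756 \right)} - 4929908 = -505 - 4929908 = -4930413$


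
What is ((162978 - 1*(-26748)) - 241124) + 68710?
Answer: 17312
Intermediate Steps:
((162978 - 1*(-26748)) - 241124) + 68710 = ((162978 + 26748) - 241124) + 68710 = (189726 - 241124) + 68710 = -51398 + 68710 = 17312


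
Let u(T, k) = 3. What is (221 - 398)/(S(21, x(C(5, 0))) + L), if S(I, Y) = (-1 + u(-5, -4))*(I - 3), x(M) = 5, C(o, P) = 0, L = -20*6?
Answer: 59/28 ≈ 2.1071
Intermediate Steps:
L = -120
S(I, Y) = -6 + 2*I (S(I, Y) = (-1 + 3)*(I - 3) = 2*(-3 + I) = -6 + 2*I)
(221 - 398)/(S(21, x(C(5, 0))) + L) = (221 - 398)/((-6 + 2*21) - 120) = -177/((-6 + 42) - 120) = -177/(36 - 120) = -177/(-84) = -177*(-1/84) = 59/28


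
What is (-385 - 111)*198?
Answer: -98208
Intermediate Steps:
(-385 - 111)*198 = -496*198 = -98208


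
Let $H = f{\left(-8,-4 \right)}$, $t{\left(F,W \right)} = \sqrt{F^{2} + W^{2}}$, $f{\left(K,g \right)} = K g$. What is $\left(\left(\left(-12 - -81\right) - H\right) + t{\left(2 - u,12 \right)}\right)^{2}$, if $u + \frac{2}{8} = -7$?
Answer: $\frac{\left(148 + \sqrt{3673}\right)^{2}}{16} \approx 2719.8$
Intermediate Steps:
$u = - \frac{29}{4}$ ($u = - \frac{1}{4} - 7 = - \frac{29}{4} \approx -7.25$)
$H = 32$ ($H = \left(-8\right) \left(-4\right) = 32$)
$\left(\left(\left(-12 - -81\right) - H\right) + t{\left(2 - u,12 \right)}\right)^{2} = \left(\left(\left(-12 - -81\right) - 32\right) + \sqrt{\left(2 - - \frac{29}{4}\right)^{2} + 12^{2}}\right)^{2} = \left(\left(\left(-12 + 81\right) - 32\right) + \sqrt{\left(2 + \frac{29}{4}\right)^{2} + 144}\right)^{2} = \left(\left(69 - 32\right) + \sqrt{\left(\frac{37}{4}\right)^{2} + 144}\right)^{2} = \left(37 + \sqrt{\frac{1369}{16} + 144}\right)^{2} = \left(37 + \sqrt{\frac{3673}{16}}\right)^{2} = \left(37 + \frac{\sqrt{3673}}{4}\right)^{2}$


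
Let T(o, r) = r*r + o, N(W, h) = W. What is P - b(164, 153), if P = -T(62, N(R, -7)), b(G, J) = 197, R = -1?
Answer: -260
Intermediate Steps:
T(o, r) = o + r² (T(o, r) = r² + o = o + r²)
P = -63 (P = -(62 + (-1)²) = -(62 + 1) = -1*63 = -63)
P - b(164, 153) = -63 - 1*197 = -63 - 197 = -260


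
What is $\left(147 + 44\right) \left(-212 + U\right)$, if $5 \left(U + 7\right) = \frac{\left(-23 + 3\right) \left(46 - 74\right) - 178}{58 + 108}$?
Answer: $- \frac{17322554}{415} \approx -41741.0$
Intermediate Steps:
$U = - \frac{2714}{415}$ ($U = -7 + \frac{\left(\left(-23 + 3\right) \left(46 - 74\right) - 178\right) \frac{1}{58 + 108}}{5} = -7 + \frac{\left(\left(-20\right) \left(-28\right) - 178\right) \frac{1}{166}}{5} = -7 + \frac{\left(560 - 178\right) \frac{1}{166}}{5} = -7 + \frac{382 \cdot \frac{1}{166}}{5} = -7 + \frac{1}{5} \cdot \frac{191}{83} = -7 + \frac{191}{415} = - \frac{2714}{415} \approx -6.5398$)
$\left(147 + 44\right) \left(-212 + U\right) = \left(147 + 44\right) \left(-212 - \frac{2714}{415}\right) = 191 \left(- \frac{90694}{415}\right) = - \frac{17322554}{415}$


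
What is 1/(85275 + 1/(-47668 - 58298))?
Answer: 105966/9036250649 ≈ 1.1727e-5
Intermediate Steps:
1/(85275 + 1/(-47668 - 58298)) = 1/(85275 + 1/(-105966)) = 1/(85275 - 1/105966) = 1/(9036250649/105966) = 105966/9036250649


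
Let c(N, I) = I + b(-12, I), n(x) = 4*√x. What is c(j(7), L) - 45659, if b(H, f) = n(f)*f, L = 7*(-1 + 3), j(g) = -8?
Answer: -45645 + 56*√14 ≈ -45436.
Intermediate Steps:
L = 14 (L = 7*2 = 14)
b(H, f) = 4*f^(3/2) (b(H, f) = (4*√f)*f = 4*f^(3/2))
c(N, I) = I + 4*I^(3/2)
c(j(7), L) - 45659 = (14 + 4*14^(3/2)) - 45659 = (14 + 4*(14*√14)) - 45659 = (14 + 56*√14) - 45659 = -45645 + 56*√14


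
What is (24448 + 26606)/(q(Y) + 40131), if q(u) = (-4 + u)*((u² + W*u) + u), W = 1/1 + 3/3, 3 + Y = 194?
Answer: 51054/6969229 ≈ 0.0073256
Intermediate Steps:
Y = 191 (Y = -3 + 194 = 191)
W = 2 (W = 1*1 + 3*(⅓) = 1 + 1 = 2)
q(u) = (-4 + u)*(u² + 3*u) (q(u) = (-4 + u)*((u² + 2*u) + u) = (-4 + u)*(u² + 3*u))
(24448 + 26606)/(q(Y) + 40131) = (24448 + 26606)/(191*(-12 + 191² - 1*191) + 40131) = 51054/(191*(-12 + 36481 - 191) + 40131) = 51054/(191*36278 + 40131) = 51054/(6929098 + 40131) = 51054/6969229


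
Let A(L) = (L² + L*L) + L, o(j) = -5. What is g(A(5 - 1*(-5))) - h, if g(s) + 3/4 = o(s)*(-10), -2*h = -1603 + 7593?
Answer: 12177/4 ≈ 3044.3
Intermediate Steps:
A(L) = L + 2*L² (A(L) = (L² + L²) + L = 2*L² + L = L + 2*L²)
h = -2995 (h = -(-1603 + 7593)/2 = -½*5990 = -2995)
g(s) = 197/4 (g(s) = -¾ - 5*(-10) = -¾ + 50 = 197/4)
g(A(5 - 1*(-5))) - h = 197/4 - 1*(-2995) = 197/4 + 2995 = 12177/4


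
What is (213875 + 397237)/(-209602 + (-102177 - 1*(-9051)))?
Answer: -76389/37841 ≈ -2.0187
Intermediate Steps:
(213875 + 397237)/(-209602 + (-102177 - 1*(-9051))) = 611112/(-209602 + (-102177 + 9051)) = 611112/(-209602 - 93126) = 611112/(-302728) = 611112*(-1/302728) = -76389/37841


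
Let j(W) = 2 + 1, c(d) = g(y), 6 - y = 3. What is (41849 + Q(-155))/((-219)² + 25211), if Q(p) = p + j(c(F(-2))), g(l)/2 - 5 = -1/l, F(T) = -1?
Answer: 41697/73172 ≈ 0.56985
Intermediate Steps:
y = 3 (y = 6 - 1*3 = 6 - 3 = 3)
g(l) = 10 - 2/l (g(l) = 10 + 2*(-1/l) = 10 - 2/l)
c(d) = 28/3 (c(d) = 10 - 2/3 = 10 - 2*⅓ = 10 - ⅔ = 28/3)
j(W) = 3
Q(p) = 3 + p (Q(p) = p + 3 = 3 + p)
(41849 + Q(-155))/((-219)² + 25211) = (41849 + (3 - 155))/((-219)² + 25211) = (41849 - 152)/(47961 + 25211) = 41697/73172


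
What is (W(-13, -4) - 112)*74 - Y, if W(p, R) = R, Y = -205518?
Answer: 196934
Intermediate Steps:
(W(-13, -4) - 112)*74 - Y = (-4 - 112)*74 - 1*(-205518) = -116*74 + 205518 = -8584 + 205518 = 196934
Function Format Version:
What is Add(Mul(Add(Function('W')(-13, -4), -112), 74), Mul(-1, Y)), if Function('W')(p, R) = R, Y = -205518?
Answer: 196934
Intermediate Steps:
Add(Mul(Add(Function('W')(-13, -4), -112), 74), Mul(-1, Y)) = Add(Mul(Add(-4, -112), 74), Mul(-1, -205518)) = Add(Mul(-116, 74), 205518) = Add(-8584, 205518) = 196934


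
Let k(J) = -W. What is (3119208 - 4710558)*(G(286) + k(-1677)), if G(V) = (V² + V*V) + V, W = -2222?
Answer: -264323235000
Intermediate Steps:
G(V) = V + 2*V² (G(V) = (V² + V²) + V = 2*V² + V = V + 2*V²)
k(J) = 2222 (k(J) = -1*(-2222) = 2222)
(3119208 - 4710558)*(G(286) + k(-1677)) = (3119208 - 4710558)*(286*(1 + 2*286) + 2222) = -1591350*(286*(1 + 572) + 2222) = -1591350*(286*573 + 2222) = -1591350*(163878 + 2222) = -1591350*166100 = -264323235000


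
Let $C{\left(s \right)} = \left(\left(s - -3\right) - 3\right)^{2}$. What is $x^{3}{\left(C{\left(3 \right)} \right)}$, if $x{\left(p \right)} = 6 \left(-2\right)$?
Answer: $-1728$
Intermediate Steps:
$C{\left(s \right)} = s^{2}$ ($C{\left(s \right)} = \left(\left(s + 3\right) - 3\right)^{2} = \left(\left(3 + s\right) - 3\right)^{2} = s^{2}$)
$x{\left(p \right)} = -12$
$x^{3}{\left(C{\left(3 \right)} \right)} = \left(-12\right)^{3} = -1728$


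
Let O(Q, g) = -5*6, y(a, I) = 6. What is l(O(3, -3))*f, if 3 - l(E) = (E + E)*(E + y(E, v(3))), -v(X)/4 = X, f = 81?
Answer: -116397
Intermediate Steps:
v(X) = -4*X
O(Q, g) = -30
l(E) = 3 - 2*E*(6 + E) (l(E) = 3 - (E + E)*(E + 6) = 3 - 2*E*(6 + E))
l(O(3, -3))*f = (3 - 12*(-30) - 2*(-30)**2)*81 = (3 + 360 - 2*900)*81 = (3 + 360 - 1800)*81 = -1437*81 = -116397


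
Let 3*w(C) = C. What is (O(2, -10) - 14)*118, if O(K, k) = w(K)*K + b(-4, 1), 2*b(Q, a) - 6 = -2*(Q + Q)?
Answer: -590/3 ≈ -196.67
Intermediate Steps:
b(Q, a) = 3 - 2*Q (b(Q, a) = 3 + (-2*(Q + Q))/2 = 3 + (-4*Q)/2 = 3 - 2*Q)
w(C) = C/3
O(K, k) = 11 + K**2/3 (O(K, k) = (K/3)*K + (3 - 2*(-4)) = K**2/3 + (3 + 8) = K**2/3 + 11 = 11 + K**2/3)
(O(2, -10) - 14)*118 = ((11 + (1/3)*2**2) - 14)*118 = ((11 + (1/3)*4) - 14)*118 = ((11 + 4/3) - 14)*118 = (37/3 - 14)*118 = -5/3*118 = -590/3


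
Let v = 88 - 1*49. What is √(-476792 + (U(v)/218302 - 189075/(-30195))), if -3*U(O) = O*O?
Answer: I*√92071715940455713875798/439441926 ≈ 690.5*I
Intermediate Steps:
v = 39 (v = 88 - 49 = 39)
U(O) = -O²/3 (U(O) = -O*O/3 = -O²/3)
√(-476792 + (U(v)/218302 - 189075/(-30195))) = √(-476792 + (-⅓*39²/218302 - 189075/(-30195))) = √(-476792 + (-⅓*1521*(1/218302) - 189075*(-1/30195))) = √(-476792 + (-507*1/218302 + 12605/2013)) = √(-476792 + (-507/218302 + 12605/2013)) = √(-476792 + 2750676119/439441926) = √(-209519644105273/439441926) = I*√92071715940455713875798/439441926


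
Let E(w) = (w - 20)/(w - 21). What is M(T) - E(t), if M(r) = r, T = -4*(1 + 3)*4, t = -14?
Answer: -2274/35 ≈ -64.971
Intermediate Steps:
E(w) = (-20 + w)/(-21 + w)
T = -64 (T = -4*4*4 = -16*4 = -64)
M(T) - E(t) = -64 - (-20 - 14)/(-21 - 14) = -64 - (-34)/(-35) = -64 - (-1)*(-34)/35 = -64 - 1*34/35 = -64 - 34/35 = -2274/35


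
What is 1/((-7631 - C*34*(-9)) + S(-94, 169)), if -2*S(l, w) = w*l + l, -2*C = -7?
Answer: 1/1430 ≈ 0.00069930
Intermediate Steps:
C = 7/2 (C = -½*(-7) = 7/2 ≈ 3.5000)
S(l, w) = -l/2 - l*w/2 (S(l, w) = -(w*l + l)/2 = -(l*w + l)/2 = -(l + l*w)/2 = -l/2 - l*w/2)
1/((-7631 - C*34*(-9)) + S(-94, 169)) = 1/((-7631 - (7/2)*34*(-9)) - ½*(-94)*(1 + 169)) = 1/((-7631 - 119*(-9)) - ½*(-94)*170) = 1/((-7631 - 1*(-1071)) + 7990) = 1/((-7631 + 1071) + 7990) = 1/(-6560 + 7990) = 1/1430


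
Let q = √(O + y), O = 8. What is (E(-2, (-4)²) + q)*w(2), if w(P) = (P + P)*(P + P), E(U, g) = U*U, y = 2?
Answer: 64 + 16*√10 ≈ 114.60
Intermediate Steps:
E(U, g) = U²
w(P) = 4*P² (w(P) = (2*P)*(2*P) = 4*P²)
q = √10 (q = √(8 + 2) = √10 ≈ 3.1623)
(E(-2, (-4)²) + q)*w(2) = ((-2)² + √10)*(4*2²) = (4 + √10)*(4*4) = (4 + √10)*16 = 64 + 16*√10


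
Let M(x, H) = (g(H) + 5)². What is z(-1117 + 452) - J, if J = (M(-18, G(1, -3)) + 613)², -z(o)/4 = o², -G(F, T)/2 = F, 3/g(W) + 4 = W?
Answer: -34718489/16 ≈ -2.1699e+6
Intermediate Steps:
g(W) = 3/(-4 + W)
G(F, T) = -2*F
z(o) = -4*o²
M(x, H) = (5 + 3/(-4 + H))² (M(x, H) = (3/(-4 + H) + 5)² = (5 + 3/(-4 + H))²)
J = 6416089/16 (J = ((-17 + 5*(-2*1))²/(-4 - 2*1)² + 613)² = ((-17 + 5*(-2))²/(-4 - 2)² + 613)² = ((-17 - 10)²/(-6)² + 613)² = ((-27)²*(1/36) + 613)² = (729*(1/36) + 613)² = (81/4 + 613)² = (2533/4)² = 6416089/16 ≈ 4.0101e+5)
z(-1117 + 452) - J = -4*(-1117 + 452)² - 1*6416089/16 = -4*(-665)² - 6416089/16 = -4*442225 - 6416089/16 = -1768900 - 6416089/16 = -34718489/16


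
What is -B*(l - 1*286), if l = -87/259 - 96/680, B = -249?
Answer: -1570391457/22015 ≈ -71333.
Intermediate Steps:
l = -10503/22015 (l = -87*1/259 - 96*1/680 = -87/259 - 12/85 = -10503/22015 ≈ -0.47708)
-B*(l - 1*286) = -(-249)*(-10503/22015 - 1*286) = -(-249)*(-10503/22015 - 286) = -(-249)*(-6306793)/22015 = -1*1570391457/22015 = -1570391457/22015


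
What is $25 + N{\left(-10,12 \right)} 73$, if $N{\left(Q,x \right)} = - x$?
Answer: $-851$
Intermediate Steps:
$25 + N{\left(-10,12 \right)} 73 = 25 + \left(-1\right) 12 \cdot 73 = 25 - 876 = -851$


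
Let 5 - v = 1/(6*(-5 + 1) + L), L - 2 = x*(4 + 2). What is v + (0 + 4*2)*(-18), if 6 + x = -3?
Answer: -10563/76 ≈ -138.99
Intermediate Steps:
x = -9 (x = -6 - 3 = -9)
L = -52 (L = 2 - 9*(4 + 2) = 2 - 9*6 = 2 - 54 = -52)
v = 381/76 (v = 5 - 1/(6*(-5 + 1) - 52) = 5 - 1/(6*(-4) - 52) = 5 - 1/(-24 - 52) = 5 - 1/(-76) = 5 - 1*(-1/76) = 5 + 1/76 = 381/76 ≈ 5.0132)
v + (0 + 4*2)*(-18) = 381/76 + (0 + 4*2)*(-18) = 381/76 + (0 + 8)*(-18) = 381/76 + 8*(-18) = 381/76 - 144 = -10563/76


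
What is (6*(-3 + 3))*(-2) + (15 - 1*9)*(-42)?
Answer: -252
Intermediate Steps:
(6*(-3 + 3))*(-2) + (15 - 1*9)*(-42) = (6*0)*(-2) + (15 - 9)*(-42) = 0*(-2) + 6*(-42) = 0 - 252 = -252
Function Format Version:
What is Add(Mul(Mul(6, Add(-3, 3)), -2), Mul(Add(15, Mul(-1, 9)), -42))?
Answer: -252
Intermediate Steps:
Add(Mul(Mul(6, Add(-3, 3)), -2), Mul(Add(15, Mul(-1, 9)), -42)) = Add(Mul(Mul(6, 0), -2), Mul(Add(15, -9), -42)) = Add(Mul(0, -2), Mul(6, -42)) = Add(0, -252) = -252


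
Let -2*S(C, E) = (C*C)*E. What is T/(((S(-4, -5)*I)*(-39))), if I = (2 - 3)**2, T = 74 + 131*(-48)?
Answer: 239/60 ≈ 3.9833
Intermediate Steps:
S(C, E) = -E*C**2/2 (S(C, E) = -C*C*E/2 = -C**2*E/2 = -E*C**2/2)
T = -6214 (T = 74 - 6288 = -6214)
I = 1 (I = (-1)**2 = 1)
T/(((S(-4, -5)*I)*(-39))) = -6214/((-1/2*(-5)*(-4)**2*1)*(-39)) = -6214/((-1/2*(-5)*16*1)*(-39)) = -6214/((40*1)*(-39)) = -6214/(40*(-39)) = -6214/(-1560) = -6214*(-1/1560) = 239/60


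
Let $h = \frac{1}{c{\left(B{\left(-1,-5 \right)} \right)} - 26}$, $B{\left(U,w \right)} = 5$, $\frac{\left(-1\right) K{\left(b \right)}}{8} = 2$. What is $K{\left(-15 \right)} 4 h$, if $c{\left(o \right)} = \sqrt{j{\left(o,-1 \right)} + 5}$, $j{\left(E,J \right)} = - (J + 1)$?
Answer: $\frac{1664}{671} + \frac{64 \sqrt{5}}{671} \approx 2.6932$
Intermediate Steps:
$j{\left(E,J \right)} = -1 - J$ ($j{\left(E,J \right)} = - (1 + J) = -1 - J$)
$K{\left(b \right)} = -16$ ($K{\left(b \right)} = \left(-8\right) 2 = -16$)
$c{\left(o \right)} = \sqrt{5}$ ($c{\left(o \right)} = \sqrt{\left(-1 - -1\right) + 5} = \sqrt{\left(-1 + 1\right) + 5} = \sqrt{0 + 5} = \sqrt{5}$)
$h = \frac{1}{-26 + \sqrt{5}}$ ($h = \frac{1}{\sqrt{5} - 26} = \frac{1}{-26 + \sqrt{5}} \approx -0.042081$)
$K{\left(-15 \right)} 4 h = - 16 \cdot 4 \left(- \frac{26}{671} - \frac{\sqrt{5}}{671}\right) = - 16 \left(- \frac{104}{671} - \frac{4 \sqrt{5}}{671}\right) = \frac{1664}{671} + \frac{64 \sqrt{5}}{671}$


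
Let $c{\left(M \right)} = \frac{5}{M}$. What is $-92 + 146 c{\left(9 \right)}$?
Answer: $- \frac{98}{9} \approx -10.889$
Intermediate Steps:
$-92 + 146 c{\left(9 \right)} = -92 + 146 \cdot \frac{5}{9} = -92 + \frac{730}{9} = - \frac{98}{9}$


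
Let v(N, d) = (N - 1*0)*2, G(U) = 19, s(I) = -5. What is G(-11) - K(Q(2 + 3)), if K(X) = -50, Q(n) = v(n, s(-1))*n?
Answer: 69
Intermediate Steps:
v(N, d) = 2*N (v(N, d) = (N + 0)*2 = N*2 = 2*N)
Q(n) = 2*n² (Q(n) = (2*n)*n = 2*n²)
G(-11) - K(Q(2 + 3)) = 19 - 1*(-50) = 19 + 50 = 69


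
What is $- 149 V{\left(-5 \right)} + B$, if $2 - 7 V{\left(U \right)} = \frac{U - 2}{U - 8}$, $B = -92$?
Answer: $- \frac{11203}{91} \approx -123.11$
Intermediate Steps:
$V{\left(U \right)} = \frac{2}{7} - \frac{-2 + U}{7 \left(-8 + U\right)}$ ($V{\left(U \right)} = \frac{2}{7} - \frac{\left(U - 2\right) \frac{1}{U - 8}}{7} = \frac{2}{7} - \frac{\left(-2 + U\right) \frac{1}{-8 + U}}{7} = \frac{2}{7} - \frac{\frac{1}{-8 + U} \left(-2 + U\right)}{7} = \frac{2}{7} - \frac{-2 + U}{7 \left(-8 + U\right)}$)
$- 149 V{\left(-5 \right)} + B = - 149 \frac{-14 - 5}{7 \left(-8 - 5\right)} - 92 = - 149 \cdot \frac{1}{7} \frac{1}{-13} \left(-19\right) - 92 = - 149 \cdot \frac{1}{7} \left(- \frac{1}{13}\right) \left(-19\right) - 92 = \left(-149\right) \frac{19}{91} - 92 = - \frac{2831}{91} - 92 = - \frac{11203}{91}$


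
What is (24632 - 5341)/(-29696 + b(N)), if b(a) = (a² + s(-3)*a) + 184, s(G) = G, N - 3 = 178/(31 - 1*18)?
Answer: -3260179/4948902 ≈ -0.65877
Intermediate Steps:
N = 217/13 (N = 3 + 178/(31 - 1*18) = 3 + 178/(31 - 18) = 3 + 178/13 = 217/13 ≈ 16.692)
b(a) = 184 + a² - 3*a (b(a) = (a² - 3*a) + 184 = 184 + a² - 3*a)
(24632 - 5341)/(-29696 + b(N)) = (24632 - 5341)/(-29696 + (184 + (217/13)² - 3*217/13)) = 19291/(-29696 + (184 + 47089/169 - 651/13)) = 19291/(-29696 + 69722/169) = 19291/(-4948902/169) = 19291*(-169/4948902) = -3260179/4948902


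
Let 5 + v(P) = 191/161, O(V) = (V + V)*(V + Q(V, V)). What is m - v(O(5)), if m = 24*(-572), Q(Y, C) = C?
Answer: -2209594/161 ≈ -13724.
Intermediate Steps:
O(V) = 4*V² (O(V) = (V + V)*(V + V) = (2*V)*(2*V) = 4*V²)
m = -13728
v(P) = -614/161 (v(P) = -5 + 191/161 = -614/161)
m - v(O(5)) = -13728 - 1*(-614/161) = -13728 + 614/161 = -2209594/161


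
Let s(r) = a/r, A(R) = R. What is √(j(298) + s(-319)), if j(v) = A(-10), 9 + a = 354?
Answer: I*√1127665/319 ≈ 3.3289*I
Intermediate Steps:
a = 345 (a = -9 + 354 = 345)
j(v) = -10
s(r) = 345/r
√(j(298) + s(-319)) = √(-10 + 345/(-319)) = √(-10 + 345*(-1/319)) = √(-10 - 345/319) = √(-3535/319) = I*√1127665/319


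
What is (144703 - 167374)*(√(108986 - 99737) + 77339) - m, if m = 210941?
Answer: -1753563410 - 22671*√9249 ≈ -1.7557e+9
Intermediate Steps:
(144703 - 167374)*(√(108986 - 99737) + 77339) - m = (144703 - 167374)*(√(108986 - 99737) + 77339) - 1*210941 = -22671*(√9249 + 77339) - 210941 = -22671*(77339 + √9249) - 210941 = (-1753352469 - 22671*√9249) - 210941 = -1753563410 - 22671*√9249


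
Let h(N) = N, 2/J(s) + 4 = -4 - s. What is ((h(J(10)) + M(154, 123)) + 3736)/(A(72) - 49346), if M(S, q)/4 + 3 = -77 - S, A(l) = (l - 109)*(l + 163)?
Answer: -25199/522369 ≈ -0.048240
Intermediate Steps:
J(s) = 2/(-8 - s) (J(s) = 2/(-4 + (-4 - s)) = 2/(-8 - s))
A(l) = (-109 + l)*(163 + l)
M(S, q) = -320 - 4*S (M(S, q) = -12 + 4*(-77 - S) = -12 + (-308 - 4*S) = -320 - 4*S)
((h(J(10)) + M(154, 123)) + 3736)/(A(72) - 49346) = ((-2/(8 + 10) + (-320 - 4*154)) + 3736)/((-17767 + 72² + 54*72) - 49346) = ((-2/18 + (-320 - 616)) + 3736)/((-17767 + 5184 + 3888) - 49346) = ((-2*1/18 - 936) + 3736)/(-8695 - 49346) = ((-⅑ - 936) + 3736)/(-58041) = (-8425/9 + 3736)*(-1/58041) = (25199/9)*(-1/58041) = -25199/522369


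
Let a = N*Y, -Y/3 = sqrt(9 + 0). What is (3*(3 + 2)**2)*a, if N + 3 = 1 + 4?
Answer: -1350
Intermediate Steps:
N = 2 (N = -3 + (1 + 4) = -3 + 5 = 2)
Y = -9 (Y = -3*sqrt(9 + 0) = -3*sqrt(9) = -3*3 = -9)
a = -18 (a = 2*(-9) = -18)
(3*(3 + 2)**2)*a = (3*(3 + 2)**2)*(-18) = (3*5**2)*(-18) = (3*25)*(-18) = 75*(-18) = -1350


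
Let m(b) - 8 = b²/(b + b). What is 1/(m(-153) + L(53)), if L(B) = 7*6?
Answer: -2/53 ≈ -0.037736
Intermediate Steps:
L(B) = 42
m(b) = 8 + b/2 (m(b) = 8 + b²/(b + b) = 8 + b²/((2*b)) = 8 + (1/(2*b))*b² = 8 + b/2)
1/(m(-153) + L(53)) = 1/((8 + (½)*(-153)) + 42) = 1/((8 - 153/2) + 42) = 1/(-137/2 + 42) = 1/(-53/2) = -2/53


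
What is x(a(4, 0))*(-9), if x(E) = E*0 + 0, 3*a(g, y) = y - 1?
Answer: 0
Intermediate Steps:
a(g, y) = -⅓ + y/3 (a(g, y) = (y - 1)/3 = (-1 + y)/3 = -⅓ + y/3)
x(E) = 0 (x(E) = 0 + 0 = 0)
x(a(4, 0))*(-9) = 0*(-9) = 0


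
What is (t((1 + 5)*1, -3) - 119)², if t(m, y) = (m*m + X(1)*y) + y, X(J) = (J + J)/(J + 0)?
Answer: 8464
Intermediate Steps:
X(J) = 2 (X(J) = (2*J)/J = 2)
t(m, y) = m² + 3*y (t(m, y) = (m*m + 2*y) + y = (m² + 2*y) + y = m² + 3*y)
(t((1 + 5)*1, -3) - 119)² = ((((1 + 5)*1)² + 3*(-3)) - 119)² = (((6*1)² - 9) - 119)² = ((6² - 9) - 119)² = ((36 - 9) - 119)² = (27 - 119)² = (-92)² = 8464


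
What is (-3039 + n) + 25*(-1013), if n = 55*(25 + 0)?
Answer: -26989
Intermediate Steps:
n = 1375 (n = 55*25 = 1375)
(-3039 + n) + 25*(-1013) = (-3039 + 1375) + 25*(-1013) = -1664 - 25325 = -26989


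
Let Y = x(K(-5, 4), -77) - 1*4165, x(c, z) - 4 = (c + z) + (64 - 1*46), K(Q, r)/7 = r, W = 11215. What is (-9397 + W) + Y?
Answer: -2374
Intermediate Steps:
K(Q, r) = 7*r
x(c, z) = 22 + c + z (x(c, z) = 4 + ((c + z) + (64 - 1*46)) = 4 + ((c + z) + (64 - 46)) = 4 + ((c + z) + 18) = 4 + (18 + c + z) = 22 + c + z)
Y = -4192 (Y = (22 + 7*4 - 77) - 1*4165 = (22 + 28 - 77) - 4165 = -27 - 4165 = -4192)
(-9397 + W) + Y = (-9397 + 11215) - 4192 = 1818 - 4192 = -2374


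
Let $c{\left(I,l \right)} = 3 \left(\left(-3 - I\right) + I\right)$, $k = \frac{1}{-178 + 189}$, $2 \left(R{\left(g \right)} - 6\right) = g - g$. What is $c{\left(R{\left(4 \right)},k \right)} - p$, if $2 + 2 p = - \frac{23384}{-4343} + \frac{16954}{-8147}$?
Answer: $- \frac{341498481}{35382421} \approx -9.6516$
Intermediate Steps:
$R{\left(g \right)} = 6$ ($R{\left(g \right)} = 6 + \frac{g - g}{2} = 6 + \frac{1}{2} \cdot 0 = 6 + 0 = 6$)
$k = \frac{1}{11} \approx 0.090909$
$p = \frac{23056692}{35382421}$ ($p = -1 + \frac{- \frac{23384}{-4343} + \frac{16954}{-8147}}{2} = -1 + \frac{\left(-23384\right) \left(- \frac{1}{4343}\right) + 16954 \left(- \frac{1}{8147}\right)}{2} = -1 + \frac{\frac{23384}{4343} - \frac{16954}{8147}}{2} = -1 + \frac{1}{2} \cdot \frac{116878226}{35382421} = -1 + \frac{58439113}{35382421} = \frac{23056692}{35382421} \approx 0.65164$)
$c{\left(I,l \right)} = -9$ ($c{\left(I,l \right)} = 3 \left(-3\right) = -9$)
$c{\left(R{\left(4 \right)},k \right)} - p = -9 - \frac{23056692}{35382421} = - \frac{341498481}{35382421}$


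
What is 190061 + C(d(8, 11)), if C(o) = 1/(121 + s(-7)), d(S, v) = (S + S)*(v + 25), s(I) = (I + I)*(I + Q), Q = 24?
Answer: 22237136/117 ≈ 1.9006e+5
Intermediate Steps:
s(I) = 2*I*(24 + I) (s(I) = (I + I)*(I + 24) = (2*I)*(24 + I) = 2*I*(24 + I))
d(S, v) = 2*S*(25 + v) (d(S, v) = (2*S)*(25 + v) = 2*S*(25 + v))
C(o) = -1/117 (C(o) = 1/(121 + 2*(-7)*(24 - 7)) = 1/(121 + 2*(-7)*17) = 1/(121 - 238) = 1/(-117) = -1/117)
190061 + C(d(8, 11)) = 190061 - 1/117 = 22237136/117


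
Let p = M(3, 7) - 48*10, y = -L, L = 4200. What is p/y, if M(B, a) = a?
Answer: 473/4200 ≈ 0.11262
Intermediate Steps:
y = -4200 (y = -1*4200 = -4200)
p = -473 (p = 7 - 48*10 = 7 - 480 = -473)
p/y = -473/(-4200) = -473*(-1/4200) = 473/4200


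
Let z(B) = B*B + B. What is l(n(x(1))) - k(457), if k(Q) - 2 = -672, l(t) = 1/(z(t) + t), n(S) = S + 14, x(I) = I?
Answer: 170851/255 ≈ 670.00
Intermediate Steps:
n(S) = 14 + S
z(B) = B + B² (z(B) = B² + B = B + B²)
l(t) = 1/(t + t*(1 + t)) (l(t) = 1/(t*(1 + t) + t) = 1/(t + t*(1 + t)))
k(Q) = -670 (k(Q) = 2 - 672 = -670)
l(n(x(1))) - k(457) = 1/((14 + 1)*(2 + (14 + 1))) - 1*(-670) = 1/(15*(2 + 15)) + 670 = (1/15)/17 + 670 = (1/15)*(1/17) + 670 = 1/255 + 670 = 170851/255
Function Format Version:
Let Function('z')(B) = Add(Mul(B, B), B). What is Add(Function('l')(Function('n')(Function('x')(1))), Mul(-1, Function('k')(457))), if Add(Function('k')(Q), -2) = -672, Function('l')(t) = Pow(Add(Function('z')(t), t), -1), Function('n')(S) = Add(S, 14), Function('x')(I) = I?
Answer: Rational(170851, 255) ≈ 670.00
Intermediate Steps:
Function('n')(S) = Add(14, S)
Function('z')(B) = Add(B, Pow(B, 2)) (Function('z')(B) = Add(Pow(B, 2), B) = Add(B, Pow(B, 2)))
Function('l')(t) = Pow(Add(t, Mul(t, Add(1, t))), -1) (Function('l')(t) = Pow(Add(Mul(t, Add(1, t)), t), -1) = Pow(Add(t, Mul(t, Add(1, t))), -1))
Function('k')(Q) = -670 (Function('k')(Q) = Add(2, -672) = -670)
Add(Function('l')(Function('n')(Function('x')(1))), Mul(-1, Function('k')(457))) = Add(Mul(Pow(Add(14, 1), -1), Pow(Add(2, Add(14, 1)), -1)), Mul(-1, -670)) = Add(Mul(Pow(15, -1), Pow(Add(2, 15), -1)), 670) = Add(Mul(Rational(1, 15), Pow(17, -1)), 670) = Add(Mul(Rational(1, 15), Rational(1, 17)), 670) = Add(Rational(1, 255), 670) = Rational(170851, 255)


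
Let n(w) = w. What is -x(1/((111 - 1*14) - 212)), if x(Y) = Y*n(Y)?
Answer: -1/13225 ≈ -7.5614e-5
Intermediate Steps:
x(Y) = Y**2 (x(Y) = Y*Y = Y**2)
-x(1/((111 - 1*14) - 212)) = -(1/((111 - 1*14) - 212))**2 = -(1/((111 - 14) - 212))**2 = -(1/(97 - 212))**2 = -(1/(-115))**2 = -(-1/115)**2 = -1*1/13225 = -1/13225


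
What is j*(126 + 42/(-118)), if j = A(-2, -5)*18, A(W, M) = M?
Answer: -667170/59 ≈ -11308.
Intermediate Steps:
j = -90 (j = -5*18 = -90)
j*(126 + 42/(-118)) = -90*(126 + 42/(-118)) = -90*(126 + 42*(-1/118)) = -90*(126 - 21/59) = -90*7413/59 = -667170/59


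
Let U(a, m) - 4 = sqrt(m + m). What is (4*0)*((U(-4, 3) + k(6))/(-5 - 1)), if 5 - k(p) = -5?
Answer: 0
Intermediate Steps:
k(p) = 10 (k(p) = 5 - 1*(-5) = 5 + 5 = 10)
U(a, m) = 4 + sqrt(2)*sqrt(m) (U(a, m) = 4 + sqrt(m + m) = 4 + sqrt(2*m) = 4 + sqrt(2)*sqrt(m))
(4*0)*((U(-4, 3) + k(6))/(-5 - 1)) = (4*0)*(((4 + sqrt(2)*sqrt(3)) + 10)/(-5 - 1)) = 0*(((4 + sqrt(6)) + 10)/(-6)) = 0*((14 + sqrt(6))*(-1/6)) = 0*(-7/3 - sqrt(6)/6) = 0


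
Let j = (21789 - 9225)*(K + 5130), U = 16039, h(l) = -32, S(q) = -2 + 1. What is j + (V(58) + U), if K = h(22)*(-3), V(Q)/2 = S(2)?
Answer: 65675501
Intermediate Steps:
S(q) = -1
V(Q) = -2 (V(Q) = 2*(-1) = -2)
K = 96 (K = -32*(-3) = 96)
j = 65659464 (j = (21789 - 9225)*(96 + 5130) = 12564*5226 = 65659464)
j + (V(58) + U) = 65659464 + (-2 + 16039) = 65659464 + 16037 = 65675501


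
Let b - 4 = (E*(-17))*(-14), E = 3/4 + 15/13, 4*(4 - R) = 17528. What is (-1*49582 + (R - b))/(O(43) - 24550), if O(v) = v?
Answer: 157205/70798 ≈ 2.2205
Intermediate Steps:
R = -4378 (R = 4 - 1/4*17528 = 4 - 4382 = -4378)
E = 99/52 (E = 3*(1/4) + 15*(1/13) = 3/4 + 15/13 = 99/52 ≈ 1.9038)
b = 11885/26 (b = 4 + ((99/52)*(-17))*(-14) = 4 - 1683/52*(-14) = 4 + 11781/26 = 11885/26 ≈ 457.12)
(-1*49582 + (R - b))/(O(43) - 24550) = (-1*49582 + (-4378 - 1*11885/26))/(43 - 24550) = (-49582 + (-4378 - 11885/26))/(-24507) = (-49582 - 125713/26)*(-1/24507) = -1414845/26*(-1/24507) = 157205/70798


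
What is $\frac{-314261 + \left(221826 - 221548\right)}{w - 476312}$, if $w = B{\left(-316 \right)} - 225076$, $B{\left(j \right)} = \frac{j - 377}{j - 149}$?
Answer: $\frac{16222455}{36238303} \approx 0.44766$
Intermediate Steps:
$B{\left(j \right)} = \frac{-377 + j}{-149 + j}$
$w = - \frac{34886549}{155}$ ($w = \frac{-377 - 316}{-149 - 316} - 225076 = \frac{1}{-465} \left(-693\right) - 225076 = \left(- \frac{1}{465}\right) \left(-693\right) - 225076 = \frac{231}{155} - 225076 = - \frac{34886549}{155} \approx -2.2507 \cdot 10^{5}$)
$\frac{-314261 + \left(221826 - 221548\right)}{w - 476312} = \frac{-314261 + \left(221826 - 221548\right)}{- \frac{34886549}{155} - 476312} = \frac{-314261 + 278}{- \frac{108714909}{155}} = \left(-313983\right) \left(- \frac{155}{108714909}\right) = \frac{16222455}{36238303}$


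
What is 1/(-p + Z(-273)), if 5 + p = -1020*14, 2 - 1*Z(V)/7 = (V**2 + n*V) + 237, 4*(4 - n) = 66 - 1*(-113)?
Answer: -4/2347745 ≈ -1.7038e-6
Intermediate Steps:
n = -163/4 (n = 4 - (66 - 1*(-113))/4 = 4 - (66 + 113)/4 = 4 - 1/4*179 = 4 - 179/4 = -163/4 ≈ -40.750)
Z(V) = -1645 - 7*V**2 + 1141*V/4 (Z(V) = 14 - 7*((V**2 - 163*V/4) + 237) = 14 - 7*(237 + V**2 - 163*V/4) = 14 + (-1659 - 7*V**2 + 1141*V/4) = -1645 - 7*V**2 + 1141*V/4)
p = -14285 (p = -5 - 1020*14 = -5 - 14280 = -14285)
1/(-p + Z(-273)) = 1/(-1*(-14285) + (-1645 - 7*(-273)**2 + (1141/4)*(-273))) = 1/(14285 + (-1645 - 7*74529 - 311493/4)) = 1/(14285 + (-1645 - 521703 - 311493/4)) = 1/(14285 - 2404885/4) = 1/(-2347745/4) = -4/2347745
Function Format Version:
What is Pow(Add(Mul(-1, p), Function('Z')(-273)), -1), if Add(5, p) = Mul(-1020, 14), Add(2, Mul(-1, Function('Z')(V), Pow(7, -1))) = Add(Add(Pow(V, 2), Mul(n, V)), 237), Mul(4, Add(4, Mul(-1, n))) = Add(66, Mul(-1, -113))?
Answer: Rational(-4, 2347745) ≈ -1.7038e-6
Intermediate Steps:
n = Rational(-163, 4) (n = Add(4, Mul(Rational(-1, 4), Add(66, Mul(-1, -113)))) = Add(4, Mul(Rational(-1, 4), Add(66, 113))) = Add(4, Mul(Rational(-1, 4), 179)) = Add(4, Rational(-179, 4)) = Rational(-163, 4) ≈ -40.750)
Function('Z')(V) = Add(-1645, Mul(-7, Pow(V, 2)), Mul(Rational(1141, 4), V)) (Function('Z')(V) = Add(14, Mul(-7, Add(Add(Pow(V, 2), Mul(Rational(-163, 4), V)), 237))) = Add(14, Mul(-7, Add(237, Pow(V, 2), Mul(Rational(-163, 4), V)))) = Add(14, Add(-1659, Mul(-7, Pow(V, 2)), Mul(Rational(1141, 4), V))) = Add(-1645, Mul(-7, Pow(V, 2)), Mul(Rational(1141, 4), V)))
p = -14285 (p = Add(-5, Mul(-1020, 14)) = Add(-5, -14280) = -14285)
Pow(Add(Mul(-1, p), Function('Z')(-273)), -1) = Pow(Add(Mul(-1, -14285), Add(-1645, Mul(-7, Pow(-273, 2)), Mul(Rational(1141, 4), -273))), -1) = Pow(Add(14285, Add(-1645, Mul(-7, 74529), Rational(-311493, 4))), -1) = Pow(Add(14285, Add(-1645, -521703, Rational(-311493, 4))), -1) = Pow(Add(14285, Rational(-2404885, 4)), -1) = Pow(Rational(-2347745, 4), -1) = Rational(-4, 2347745)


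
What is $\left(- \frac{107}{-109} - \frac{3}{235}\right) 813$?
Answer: $\frac{20177034}{25615} \approx 787.7$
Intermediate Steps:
$\left(- \frac{107}{-109} - \frac{3}{235}\right) 813 = \left(\left(-107\right) \left(- \frac{1}{109}\right) - \frac{3}{235}\right) 813 = \left(\frac{107}{109} - \frac{3}{235}\right) 813 = \frac{24818}{25615} \cdot 813 = \frac{20177034}{25615}$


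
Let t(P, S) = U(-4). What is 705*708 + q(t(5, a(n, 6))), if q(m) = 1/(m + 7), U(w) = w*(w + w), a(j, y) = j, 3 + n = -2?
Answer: 19466461/39 ≈ 4.9914e+5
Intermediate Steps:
n = -5 (n = -3 - 2 = -5)
U(w) = 2*w² (U(w) = w*(2*w) = 2*w²)
t(P, S) = 32 (t(P, S) = 2*(-4)² = 2*16 = 32)
q(m) = 1/(7 + m)
705*708 + q(t(5, a(n, 6))) = 705*708 + 1/(7 + 32) = 499140 + 1/39 = 19466461/39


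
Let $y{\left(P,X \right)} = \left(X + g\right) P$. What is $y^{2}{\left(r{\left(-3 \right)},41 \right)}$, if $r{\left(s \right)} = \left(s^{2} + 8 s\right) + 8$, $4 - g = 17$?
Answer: $38416$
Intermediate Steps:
$g = -13$ ($g = 4 - 17 = -13$)
$r{\left(s \right)} = 8 + s^{2} + 8 s$
$y{\left(P,X \right)} = P \left(-13 + X\right)$ ($y{\left(P,X \right)} = \left(X - 13\right) P = \left(-13 + X\right) P = P \left(-13 + X\right)$)
$y^{2}{\left(r{\left(-3 \right)},41 \right)} = \left(\left(8 + \left(-3\right)^{2} + 8 \left(-3\right)\right) \left(-13 + 41\right)\right)^{2} = \left(\left(8 + 9 - 24\right) 28\right)^{2} = \left(\left(-7\right) 28\right)^{2} = \left(-196\right)^{2} = 38416$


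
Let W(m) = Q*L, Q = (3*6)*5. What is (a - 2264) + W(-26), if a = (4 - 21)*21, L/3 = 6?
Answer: -1001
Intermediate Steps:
L = 18 (L = 3*6 = 18)
Q = 90 (Q = 18*5 = 90)
W(m) = 1620 (W(m) = 90*18 = 1620)
a = -357 (a = -17*21 = -357)
(a - 2264) + W(-26) = (-357 - 2264) + 1620 = -2621 + 1620 = -1001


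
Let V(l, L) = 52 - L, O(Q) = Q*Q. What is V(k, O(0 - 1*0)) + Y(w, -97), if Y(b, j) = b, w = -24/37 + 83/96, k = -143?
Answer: 185471/3552 ≈ 52.216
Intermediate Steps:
O(Q) = Q²
w = 767/3552 (w = -24*1/37 + 83*(1/96) = -24/37 + 83/96 = 767/3552 ≈ 0.21593)
V(k, O(0 - 1*0)) + Y(w, -97) = (52 - (0 - 1*0)²) + 767/3552 = (52 - (0 + 0)²) + 767/3552 = (52 - 1*0²) + 767/3552 = (52 - 1*0) + 767/3552 = (52 + 0) + 767/3552 = 52 + 767/3552 = 185471/3552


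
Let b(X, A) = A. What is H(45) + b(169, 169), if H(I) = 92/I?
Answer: 7697/45 ≈ 171.04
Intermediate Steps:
H(45) + b(169, 169) = 92/45 + 169 = 7697/45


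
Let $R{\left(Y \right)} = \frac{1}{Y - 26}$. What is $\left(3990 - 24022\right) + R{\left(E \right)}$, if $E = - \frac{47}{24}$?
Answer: $- \frac{13441496}{671} \approx -20032.0$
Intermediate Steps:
$E = - \frac{47}{24}$ ($E = \left(-47\right) \frac{1}{24} = - \frac{47}{24} \approx -1.9583$)
$R{\left(Y \right)} = \frac{1}{-26 + Y}$
$\left(3990 - 24022\right) + R{\left(E \right)} = \left(3990 - 24022\right) + \frac{1}{-26 - \frac{47}{24}} = -20032 + \frac{1}{- \frac{671}{24}} = -20032 - \frac{24}{671} = - \frac{13441496}{671}$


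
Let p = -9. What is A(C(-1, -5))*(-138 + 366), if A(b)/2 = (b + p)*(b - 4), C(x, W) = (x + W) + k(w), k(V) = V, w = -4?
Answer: 121296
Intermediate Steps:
C(x, W) = -4 + W + x (C(x, W) = (x + W) - 4 = (W + x) - 4 = -4 + W + x)
A(b) = 2*(-9 + b)*(-4 + b) (A(b) = 2*((b - 9)*(b - 4)) = 2*((-9 + b)*(-4 + b)) = 2*(-9 + b)*(-4 + b))
A(C(-1, -5))*(-138 + 366) = (72 - 26*(-4 - 5 - 1) + 2*(-4 - 5 - 1)²)*(-138 + 366) = (72 - 26*(-10) + 2*(-10)²)*228 = (72 + 260 + 2*100)*228 = (72 + 260 + 200)*228 = 532*228 = 121296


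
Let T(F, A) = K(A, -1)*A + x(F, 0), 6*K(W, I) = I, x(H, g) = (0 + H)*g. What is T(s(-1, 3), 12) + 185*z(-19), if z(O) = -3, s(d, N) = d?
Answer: -557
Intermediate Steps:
x(H, g) = H*g
K(W, I) = I/6
T(F, A) = -A/6 (T(F, A) = ((1/6)*(-1))*A + F*0 = -A/6 + 0 = -A/6)
T(s(-1, 3), 12) + 185*z(-19) = -1/6*12 + 185*(-3) = -2 - 555 = -557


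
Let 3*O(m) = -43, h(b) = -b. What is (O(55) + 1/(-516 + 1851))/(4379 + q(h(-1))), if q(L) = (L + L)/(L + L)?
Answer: -1063/324850 ≈ -0.0032723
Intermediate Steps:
O(m) = -43/3 (O(m) = (1/3)*(-43) = -43/3)
q(L) = 1 (q(L) = (2*L)/((2*L)) = (2*L)*(1/(2*L)) = 1)
(O(55) + 1/(-516 + 1851))/(4379 + q(h(-1))) = (-43/3 + 1/(-516 + 1851))/(4379 + 1) = (-43/3 + 1/1335)/4380 = (-43/3 + 1/1335)*(1/4380) = -6378/445*1/4380 = -1063/324850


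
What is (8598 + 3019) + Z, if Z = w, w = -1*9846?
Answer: 1771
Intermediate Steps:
w = -9846
Z = -9846
(8598 + 3019) + Z = (8598 + 3019) - 9846 = 11617 - 9846 = 1771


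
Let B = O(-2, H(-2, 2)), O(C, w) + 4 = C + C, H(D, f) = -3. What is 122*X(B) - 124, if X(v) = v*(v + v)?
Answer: 15492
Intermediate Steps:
O(C, w) = -4 + 2*C (O(C, w) = -4 + (C + C) = -4 + 2*C)
B = -8 (B = -4 + 2*(-2) = -4 - 4 = -8)
X(v) = 2*v² (X(v) = v*(2*v) = 2*v²)
122*X(B) - 124 = 122*(2*(-8)²) - 124 = 122*(2*64) - 124 = 122*128 - 124 = 15616 - 124 = 15492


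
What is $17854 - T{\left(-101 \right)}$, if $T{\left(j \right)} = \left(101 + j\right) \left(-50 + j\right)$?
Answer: $17854$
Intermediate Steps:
$T{\left(j \right)} = \left(-50 + j\right) \left(101 + j\right)$
$17854 - T{\left(-101 \right)} = 17854 - \left(-5050 + \left(-101\right)^{2} + 51 \left(-101\right)\right) = 17854 - \left(-5050 + 10201 - 5151\right) = 17854 - 0 = 17854 + 0 = 17854$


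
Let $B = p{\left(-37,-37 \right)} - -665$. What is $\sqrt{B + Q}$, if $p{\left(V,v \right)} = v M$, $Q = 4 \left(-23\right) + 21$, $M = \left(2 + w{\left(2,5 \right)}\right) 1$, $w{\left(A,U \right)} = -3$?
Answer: $\sqrt{631} \approx 25.12$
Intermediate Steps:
$M = -1$ ($M = \left(2 - 3\right) 1 = \left(-1\right) 1 = -1$)
$Q = -71$ ($Q = -92 + 21 = -71$)
$p{\left(V,v \right)} = - v$ ($p{\left(V,v \right)} = v \left(-1\right) = - v$)
$B = 702$ ($B = \left(-1\right) \left(-37\right) - -665 = 37 + 665 = 702$)
$\sqrt{B + Q} = \sqrt{702 - 71} = \sqrt{631}$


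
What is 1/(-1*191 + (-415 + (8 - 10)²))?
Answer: -1/602 ≈ -0.0016611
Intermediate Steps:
1/(-1*191 + (-415 + (8 - 10)²)) = 1/(-191 + (-415 + (-2)²)) = 1/(-191 + (-415 + 4)) = 1/(-191 - 411) = 1/(-602) = -1/602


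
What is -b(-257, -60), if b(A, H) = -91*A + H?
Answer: -23327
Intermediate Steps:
b(A, H) = H - 91*A
-b(-257, -60) = -(-60 - 91*(-257)) = -(-60 + 23387) = -1*23327 = -23327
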